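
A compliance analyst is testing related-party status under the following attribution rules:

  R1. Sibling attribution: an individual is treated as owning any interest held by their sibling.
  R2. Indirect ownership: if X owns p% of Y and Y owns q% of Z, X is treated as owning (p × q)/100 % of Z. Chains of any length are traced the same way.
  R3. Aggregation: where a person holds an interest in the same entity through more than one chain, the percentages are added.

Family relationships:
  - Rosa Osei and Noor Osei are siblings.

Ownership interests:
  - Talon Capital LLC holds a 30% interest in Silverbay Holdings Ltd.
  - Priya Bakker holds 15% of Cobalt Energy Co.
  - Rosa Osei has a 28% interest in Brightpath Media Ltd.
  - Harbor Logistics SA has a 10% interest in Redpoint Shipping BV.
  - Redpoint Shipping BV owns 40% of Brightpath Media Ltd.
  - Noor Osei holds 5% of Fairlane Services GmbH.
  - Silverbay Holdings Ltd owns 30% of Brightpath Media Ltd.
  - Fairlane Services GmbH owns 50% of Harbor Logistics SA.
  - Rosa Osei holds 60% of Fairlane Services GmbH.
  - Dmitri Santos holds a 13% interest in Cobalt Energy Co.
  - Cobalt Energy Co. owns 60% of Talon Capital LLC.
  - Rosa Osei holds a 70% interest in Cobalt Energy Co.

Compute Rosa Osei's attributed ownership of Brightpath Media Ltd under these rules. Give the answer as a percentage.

33.08%

By sibling attribution (R1), Rosa Osei is treated as also owning Noor Osei's interest in Fairlane Services GmbH, giving 60% + 5% = 65%.
Chain via Fairlane Services GmbH → Harbor Logistics SA → Redpoint Shipping BV (R2): 65% × 50% × 10% × 40% = 1.3% of Brightpath Media Ltd.
Chain via Cobalt Energy Co. → Talon Capital LLC → Silverbay Holdings Ltd (R2): 70% × 60% × 30% × 30% = 3.78% of Brightpath Media Ltd.
Direct interest in Brightpath Media Ltd: 28%.
Aggregating (R3): 1.3% + 3.78% + 28% = 33.08%.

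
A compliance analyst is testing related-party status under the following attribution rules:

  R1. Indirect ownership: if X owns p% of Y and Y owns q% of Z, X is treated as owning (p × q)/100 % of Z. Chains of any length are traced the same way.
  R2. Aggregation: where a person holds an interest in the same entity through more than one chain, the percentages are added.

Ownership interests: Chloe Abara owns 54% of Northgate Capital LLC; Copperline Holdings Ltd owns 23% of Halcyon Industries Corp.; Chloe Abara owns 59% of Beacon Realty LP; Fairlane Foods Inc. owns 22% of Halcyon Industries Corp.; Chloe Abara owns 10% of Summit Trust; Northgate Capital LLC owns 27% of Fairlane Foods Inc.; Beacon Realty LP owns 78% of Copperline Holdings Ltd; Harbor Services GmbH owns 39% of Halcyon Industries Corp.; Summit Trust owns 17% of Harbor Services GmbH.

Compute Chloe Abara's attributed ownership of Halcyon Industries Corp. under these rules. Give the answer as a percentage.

14.4552%

Chain via Beacon Realty LP → Copperline Holdings Ltd (R1): 59% × 78% × 23% = 10.5846% of Halcyon Industries Corp.
Chain via Summit Trust → Harbor Services GmbH (R1): 10% × 17% × 39% = 0.663% of Halcyon Industries Corp.
Chain via Northgate Capital LLC → Fairlane Foods Inc. (R1): 54% × 27% × 22% = 3.2076% of Halcyon Industries Corp.
Aggregating (R2): 10.5846% + 0.663% + 3.2076% = 14.4552%.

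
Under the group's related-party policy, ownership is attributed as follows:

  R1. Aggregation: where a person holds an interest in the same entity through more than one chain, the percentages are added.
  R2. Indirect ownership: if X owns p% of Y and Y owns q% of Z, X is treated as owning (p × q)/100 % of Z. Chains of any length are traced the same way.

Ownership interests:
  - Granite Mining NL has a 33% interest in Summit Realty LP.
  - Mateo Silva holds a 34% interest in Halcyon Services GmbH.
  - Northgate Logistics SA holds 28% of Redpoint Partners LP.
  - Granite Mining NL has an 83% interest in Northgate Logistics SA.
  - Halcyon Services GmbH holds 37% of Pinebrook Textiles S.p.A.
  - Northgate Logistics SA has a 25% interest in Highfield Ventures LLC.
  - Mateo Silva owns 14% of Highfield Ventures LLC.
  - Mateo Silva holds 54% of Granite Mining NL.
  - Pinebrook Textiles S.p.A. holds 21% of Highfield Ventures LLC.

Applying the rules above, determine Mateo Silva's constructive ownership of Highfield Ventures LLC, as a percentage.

27.8468%

Chain via Halcyon Services GmbH → Pinebrook Textiles S.p.A. (R2): 34% × 37% × 21% = 2.6418% of Highfield Ventures LLC.
Chain via Granite Mining NL → Northgate Logistics SA (R2): 54% × 83% × 25% = 11.205% of Highfield Ventures LLC.
Direct interest in Highfield Ventures LLC: 14%.
Aggregating (R1): 2.6418% + 11.205% + 14% = 27.8468%.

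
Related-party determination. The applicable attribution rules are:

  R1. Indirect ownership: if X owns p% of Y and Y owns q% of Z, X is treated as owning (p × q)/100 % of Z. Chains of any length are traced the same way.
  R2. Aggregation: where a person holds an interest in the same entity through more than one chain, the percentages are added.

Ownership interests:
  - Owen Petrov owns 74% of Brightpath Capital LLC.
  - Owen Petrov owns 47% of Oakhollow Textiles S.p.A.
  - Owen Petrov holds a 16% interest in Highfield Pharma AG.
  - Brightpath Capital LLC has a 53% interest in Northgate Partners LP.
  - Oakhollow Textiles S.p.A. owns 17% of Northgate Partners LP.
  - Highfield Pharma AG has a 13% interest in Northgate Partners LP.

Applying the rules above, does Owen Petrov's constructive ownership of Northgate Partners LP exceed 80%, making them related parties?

Chain via Brightpath Capital LLC (R1): 74% × 53% = 39.22% of Northgate Partners LP.
Chain via Highfield Pharma AG (R1): 16% × 13% = 2.08% of Northgate Partners LP.
Chain via Oakhollow Textiles S.p.A. (R1): 47% × 17% = 7.99% of Northgate Partners LP.
Aggregating (R2): 39.22% + 2.08% + 7.99% = 49.29%.
49.29% does not exceed the 80% threshold, so Owen is not a related party to Northgate Partners LP.

No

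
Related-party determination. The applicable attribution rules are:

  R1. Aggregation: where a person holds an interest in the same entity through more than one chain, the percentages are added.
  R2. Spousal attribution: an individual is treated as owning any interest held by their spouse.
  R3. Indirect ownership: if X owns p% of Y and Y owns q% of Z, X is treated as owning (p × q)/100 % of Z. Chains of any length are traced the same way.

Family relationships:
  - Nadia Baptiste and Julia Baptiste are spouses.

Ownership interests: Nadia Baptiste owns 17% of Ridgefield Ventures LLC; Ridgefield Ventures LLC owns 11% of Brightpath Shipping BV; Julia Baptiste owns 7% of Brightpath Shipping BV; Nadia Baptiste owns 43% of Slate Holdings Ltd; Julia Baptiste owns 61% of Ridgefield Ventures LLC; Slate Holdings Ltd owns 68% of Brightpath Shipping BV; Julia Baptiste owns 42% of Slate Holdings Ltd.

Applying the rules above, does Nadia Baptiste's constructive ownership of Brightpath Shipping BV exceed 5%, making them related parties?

By spousal attribution (R2), Nadia Baptiste is treated as also owning Julia Baptiste's interest in Ridgefield Ventures LLC, giving 17% + 61% = 78%.
By spousal attribution (R2), Nadia Baptiste is treated as also owning Julia Baptiste's interest in Slate Holdings Ltd, giving 43% + 42% = 85%.
By spousal attribution (R2), Nadia Baptiste is treated as owning Julia Baptiste's 7% interest in Brightpath Shipping BV.
Chain via Ridgefield Ventures LLC (R3): 78% × 11% = 8.58% of Brightpath Shipping BV.
Chain via Slate Holdings Ltd (R3): 85% × 68% = 57.8% of Brightpath Shipping BV.
Direct interest in Brightpath Shipping BV: 7%.
Aggregating (R1): 8.58% + 57.8% + 7% = 73.38%.
73.38% exceeds the 5% threshold, so Nadia is a related party to Brightpath Shipping BV.

Yes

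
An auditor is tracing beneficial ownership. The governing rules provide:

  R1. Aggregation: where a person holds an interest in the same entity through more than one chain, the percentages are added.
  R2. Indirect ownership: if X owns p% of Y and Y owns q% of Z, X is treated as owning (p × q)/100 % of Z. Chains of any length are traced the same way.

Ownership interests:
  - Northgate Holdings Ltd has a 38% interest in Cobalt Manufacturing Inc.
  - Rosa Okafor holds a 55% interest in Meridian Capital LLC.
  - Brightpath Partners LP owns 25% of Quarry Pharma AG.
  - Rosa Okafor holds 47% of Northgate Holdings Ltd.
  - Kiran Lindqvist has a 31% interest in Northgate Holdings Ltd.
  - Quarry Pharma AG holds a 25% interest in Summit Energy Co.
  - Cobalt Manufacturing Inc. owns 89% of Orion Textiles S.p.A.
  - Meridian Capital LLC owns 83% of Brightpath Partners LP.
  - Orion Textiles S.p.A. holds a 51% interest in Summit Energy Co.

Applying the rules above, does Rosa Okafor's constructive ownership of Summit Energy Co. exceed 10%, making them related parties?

Chain via Meridian Capital LLC → Brightpath Partners LP → Quarry Pharma AG (R2): 55% × 83% × 25% × 25% = 2.853125% of Summit Energy Co.
Chain via Northgate Holdings Ltd → Cobalt Manufacturing Inc. → Orion Textiles S.p.A. (R2): 47% × 38% × 89% × 51% = 8.106654% of Summit Energy Co.
Aggregating (R1): 2.853125% + 8.106654% = 10.959779%.
10.959779% exceeds the 10% threshold, so Rosa is a related party to Summit Energy Co.

Yes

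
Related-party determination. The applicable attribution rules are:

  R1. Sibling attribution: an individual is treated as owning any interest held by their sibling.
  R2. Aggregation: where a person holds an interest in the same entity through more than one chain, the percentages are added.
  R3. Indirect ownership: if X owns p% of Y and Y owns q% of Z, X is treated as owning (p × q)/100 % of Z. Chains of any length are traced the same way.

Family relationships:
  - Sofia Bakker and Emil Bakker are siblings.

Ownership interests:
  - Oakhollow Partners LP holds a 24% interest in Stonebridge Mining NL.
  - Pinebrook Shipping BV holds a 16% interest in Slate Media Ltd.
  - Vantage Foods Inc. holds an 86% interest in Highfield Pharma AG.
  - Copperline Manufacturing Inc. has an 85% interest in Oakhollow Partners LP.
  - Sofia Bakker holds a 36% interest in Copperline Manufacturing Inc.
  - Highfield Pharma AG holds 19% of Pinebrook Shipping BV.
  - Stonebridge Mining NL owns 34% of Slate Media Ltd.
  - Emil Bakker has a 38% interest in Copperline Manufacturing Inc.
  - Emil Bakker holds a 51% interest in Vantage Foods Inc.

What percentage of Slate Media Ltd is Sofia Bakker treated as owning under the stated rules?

By sibling attribution (R1), Sofia Bakker is treated as also owning Emil Bakker's interest in Copperline Manufacturing Inc, giving 36% + 38% = 74%.
By sibling attribution (R1), Sofia Bakker is treated as owning Emil Bakker's 51% interest in Vantage Foods Inc.
Chain via Copperline Manufacturing Inc. → Oakhollow Partners LP → Stonebridge Mining NL (R3): 74% × 85% × 24% × 34% = 5.13264% of Slate Media Ltd.
Chain via Vantage Foods Inc. → Highfield Pharma AG → Pinebrook Shipping BV (R3): 51% × 86% × 19% × 16% = 1.333344% of Slate Media Ltd.
Aggregating (R2): 5.13264% + 1.333344% = 6.465984%.

6.465984%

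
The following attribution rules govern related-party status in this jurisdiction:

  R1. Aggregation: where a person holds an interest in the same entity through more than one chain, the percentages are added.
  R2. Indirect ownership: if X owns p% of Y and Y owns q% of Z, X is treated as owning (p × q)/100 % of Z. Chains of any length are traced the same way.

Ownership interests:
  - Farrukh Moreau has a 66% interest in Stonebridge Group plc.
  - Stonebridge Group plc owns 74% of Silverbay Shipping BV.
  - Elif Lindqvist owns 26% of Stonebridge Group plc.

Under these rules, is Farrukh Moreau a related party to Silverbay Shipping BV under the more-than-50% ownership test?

Chain via Stonebridge Group plc (R2): 66% × 74% = 48.84% of Silverbay Shipping BV.
48.84% does not exceed the 50% threshold, so Farrukh is not a related party to Silverbay Shipping BV.

No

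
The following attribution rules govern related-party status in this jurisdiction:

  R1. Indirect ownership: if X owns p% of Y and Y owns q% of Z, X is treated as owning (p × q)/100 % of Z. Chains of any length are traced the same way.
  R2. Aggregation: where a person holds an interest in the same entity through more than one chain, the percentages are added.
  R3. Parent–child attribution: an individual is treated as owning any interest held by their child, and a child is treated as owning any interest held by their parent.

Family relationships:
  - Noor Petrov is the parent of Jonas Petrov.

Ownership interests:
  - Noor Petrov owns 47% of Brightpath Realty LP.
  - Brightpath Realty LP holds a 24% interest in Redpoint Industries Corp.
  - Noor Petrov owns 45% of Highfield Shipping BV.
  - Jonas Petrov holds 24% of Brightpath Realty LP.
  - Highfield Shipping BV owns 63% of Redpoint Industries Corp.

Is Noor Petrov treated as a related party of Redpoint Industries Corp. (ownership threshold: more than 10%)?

Yes

By parent–child attribution (R3), Noor Petrov is treated as also owning Jonas Petrov's interest in Brightpath Realty LP, giving 47% + 24% = 71%.
Chain via Brightpath Realty LP (R1): 71% × 24% = 17.04% of Redpoint Industries Corp.
Chain via Highfield Shipping BV (R1): 45% × 63% = 28.35% of Redpoint Industries Corp.
Aggregating (R2): 17.04% + 28.35% = 45.39%.
45.39% exceeds the 10% threshold, so Noor is a related party to Redpoint Industries Corp.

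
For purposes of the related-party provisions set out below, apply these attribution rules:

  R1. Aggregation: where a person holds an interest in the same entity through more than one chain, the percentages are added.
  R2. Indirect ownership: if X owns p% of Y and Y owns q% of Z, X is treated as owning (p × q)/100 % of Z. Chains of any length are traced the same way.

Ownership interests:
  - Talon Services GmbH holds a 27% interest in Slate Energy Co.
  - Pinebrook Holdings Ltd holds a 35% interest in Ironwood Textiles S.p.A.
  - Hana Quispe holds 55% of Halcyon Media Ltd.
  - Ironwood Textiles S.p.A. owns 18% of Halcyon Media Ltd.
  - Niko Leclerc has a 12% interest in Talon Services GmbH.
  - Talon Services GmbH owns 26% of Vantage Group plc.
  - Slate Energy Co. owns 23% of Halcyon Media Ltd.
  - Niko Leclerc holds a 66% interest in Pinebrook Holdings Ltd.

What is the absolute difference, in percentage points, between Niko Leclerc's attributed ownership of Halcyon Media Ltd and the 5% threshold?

0.0968

Chain via Talon Services GmbH → Slate Energy Co. (R2): 12% × 27% × 23% = 0.7452% of Halcyon Media Ltd.
Chain via Pinebrook Holdings Ltd → Ironwood Textiles S.p.A. (R2): 66% × 35% × 18% = 4.158% of Halcyon Media Ltd.
Aggregating (R1): 0.7452% + 4.158% = 4.9032%.
4.9032% falls short of the 5% threshold by 0.0968 percentage points.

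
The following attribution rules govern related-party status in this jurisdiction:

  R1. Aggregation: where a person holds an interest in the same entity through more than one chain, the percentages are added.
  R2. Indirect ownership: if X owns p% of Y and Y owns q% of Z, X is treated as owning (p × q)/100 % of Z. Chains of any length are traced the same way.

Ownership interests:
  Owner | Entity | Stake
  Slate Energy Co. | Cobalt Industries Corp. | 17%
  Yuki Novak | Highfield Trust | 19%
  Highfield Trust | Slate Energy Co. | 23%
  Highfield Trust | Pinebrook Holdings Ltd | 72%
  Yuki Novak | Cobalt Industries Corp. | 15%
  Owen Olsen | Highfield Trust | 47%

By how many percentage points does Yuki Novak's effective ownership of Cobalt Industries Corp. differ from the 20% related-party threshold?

4.2571

Chain via Highfield Trust → Slate Energy Co. (R2): 19% × 23% × 17% = 0.7429% of Cobalt Industries Corp.
Direct interest in Cobalt Industries Corp: 15%.
Aggregating (R1): 0.7429% + 15% = 15.7429%.
15.7429% falls short of the 20% threshold by 4.2571 percentage points.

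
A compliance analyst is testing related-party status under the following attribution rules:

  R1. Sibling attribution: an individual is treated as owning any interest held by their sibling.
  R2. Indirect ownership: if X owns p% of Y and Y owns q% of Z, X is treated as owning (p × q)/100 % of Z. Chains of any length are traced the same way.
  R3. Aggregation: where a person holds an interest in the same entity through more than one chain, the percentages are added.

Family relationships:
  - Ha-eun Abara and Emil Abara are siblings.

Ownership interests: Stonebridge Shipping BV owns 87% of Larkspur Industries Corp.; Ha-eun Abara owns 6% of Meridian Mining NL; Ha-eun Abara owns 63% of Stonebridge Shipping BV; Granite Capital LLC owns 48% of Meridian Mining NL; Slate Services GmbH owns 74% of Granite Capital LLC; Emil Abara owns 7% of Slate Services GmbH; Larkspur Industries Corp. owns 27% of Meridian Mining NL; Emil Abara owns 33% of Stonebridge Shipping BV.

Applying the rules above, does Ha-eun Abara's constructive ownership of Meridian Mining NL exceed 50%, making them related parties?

No

By sibling attribution (R1), Ha-eun Abara is treated as also owning Emil Abara's interest in Stonebridge Shipping BV, giving 63% + 33% = 96%.
By sibling attribution (R1), Ha-eun Abara is treated as owning Emil Abara's 7% interest in Slate Services GmbH.
Chain via Stonebridge Shipping BV → Larkspur Industries Corp. (R2): 96% × 87% × 27% = 22.5504% of Meridian Mining NL.
Direct interest in Meridian Mining NL: 6%.
Chain via Slate Services GmbH → Granite Capital LLC (R2): 7% × 74% × 48% = 2.4864% of Meridian Mining NL.
Aggregating (R3): 22.5504% + 6% + 2.4864% = 31.0368%.
31.0368% does not exceed the 50% threshold, so Ha-eun is not a related party to Meridian Mining NL.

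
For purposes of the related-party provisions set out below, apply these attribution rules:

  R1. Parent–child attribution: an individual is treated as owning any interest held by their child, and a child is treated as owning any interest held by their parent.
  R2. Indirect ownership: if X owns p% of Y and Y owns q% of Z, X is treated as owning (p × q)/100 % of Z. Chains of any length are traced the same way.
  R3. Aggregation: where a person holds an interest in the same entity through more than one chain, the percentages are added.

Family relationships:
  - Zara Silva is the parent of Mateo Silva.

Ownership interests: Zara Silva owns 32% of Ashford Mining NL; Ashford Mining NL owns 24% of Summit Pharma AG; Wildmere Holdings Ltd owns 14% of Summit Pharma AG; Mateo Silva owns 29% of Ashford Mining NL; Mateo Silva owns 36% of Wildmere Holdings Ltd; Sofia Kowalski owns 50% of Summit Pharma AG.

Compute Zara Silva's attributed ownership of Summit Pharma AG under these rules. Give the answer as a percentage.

By parent–child attribution (R1), Zara Silva is treated as also owning Mateo Silva's interest in Ashford Mining NL, giving 32% + 29% = 61%.
By parent–child attribution (R1), Zara Silva is treated as owning Mateo Silva's 36% interest in Wildmere Holdings Ltd.
Chain via Ashford Mining NL (R2): 61% × 24% = 14.64% of Summit Pharma AG.
Chain via Wildmere Holdings Ltd (R2): 36% × 14% = 5.04% of Summit Pharma AG.
Aggregating (R3): 14.64% + 5.04% = 19.68%.

19.68%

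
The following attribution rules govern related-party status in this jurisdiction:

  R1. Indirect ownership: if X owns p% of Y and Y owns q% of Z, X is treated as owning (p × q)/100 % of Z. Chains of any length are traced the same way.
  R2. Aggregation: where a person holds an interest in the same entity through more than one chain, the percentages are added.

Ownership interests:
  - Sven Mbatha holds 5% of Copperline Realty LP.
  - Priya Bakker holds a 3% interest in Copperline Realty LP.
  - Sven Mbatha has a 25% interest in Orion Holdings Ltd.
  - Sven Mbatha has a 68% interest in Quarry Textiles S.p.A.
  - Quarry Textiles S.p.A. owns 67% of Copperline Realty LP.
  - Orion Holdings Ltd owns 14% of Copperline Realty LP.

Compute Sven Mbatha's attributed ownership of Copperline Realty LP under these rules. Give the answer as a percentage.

54.06%

Chain via Quarry Textiles S.p.A. (R1): 68% × 67% = 45.56% of Copperline Realty LP.
Chain via Orion Holdings Ltd (R1): 25% × 14% = 3.5% of Copperline Realty LP.
Direct interest in Copperline Realty LP: 5%.
Aggregating (R2): 45.56% + 3.5% + 5% = 54.06%.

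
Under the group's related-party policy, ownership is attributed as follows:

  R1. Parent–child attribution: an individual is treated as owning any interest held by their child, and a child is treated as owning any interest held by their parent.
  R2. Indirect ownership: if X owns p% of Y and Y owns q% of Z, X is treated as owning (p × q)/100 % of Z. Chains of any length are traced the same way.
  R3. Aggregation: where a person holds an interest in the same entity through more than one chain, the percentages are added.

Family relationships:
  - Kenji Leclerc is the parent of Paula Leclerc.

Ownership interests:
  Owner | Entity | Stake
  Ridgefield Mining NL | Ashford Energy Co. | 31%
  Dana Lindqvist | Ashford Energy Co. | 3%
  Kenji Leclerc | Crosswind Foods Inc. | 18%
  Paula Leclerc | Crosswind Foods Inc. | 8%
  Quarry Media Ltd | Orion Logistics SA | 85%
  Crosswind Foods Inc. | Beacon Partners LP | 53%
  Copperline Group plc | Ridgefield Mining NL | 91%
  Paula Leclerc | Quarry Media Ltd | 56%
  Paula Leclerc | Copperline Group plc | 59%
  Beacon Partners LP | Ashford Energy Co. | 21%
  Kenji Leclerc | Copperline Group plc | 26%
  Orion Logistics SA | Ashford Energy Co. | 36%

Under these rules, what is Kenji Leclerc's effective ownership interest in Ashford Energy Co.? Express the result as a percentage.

44.0083%

By parent–child attribution (R1), Kenji Leclerc is treated as also owning Paula Leclerc's interest in Copperline Group plc, giving 26% + 59% = 85%.
By parent–child attribution (R1), Kenji Leclerc is treated as also owning Paula Leclerc's interest in Crosswind Foods Inc, giving 18% + 8% = 26%.
By parent–child attribution (R1), Kenji Leclerc is treated as owning Paula Leclerc's 56% interest in Quarry Media Ltd.
Chain via Copperline Group plc → Ridgefield Mining NL (R2): 85% × 91% × 31% = 23.9785% of Ashford Energy Co.
Chain via Crosswind Foods Inc. → Beacon Partners LP (R2): 26% × 53% × 21% = 2.8938% of Ashford Energy Co.
Chain via Quarry Media Ltd → Orion Logistics SA (R2): 56% × 85% × 36% = 17.136% of Ashford Energy Co.
Aggregating (R3): 23.9785% + 2.8938% + 17.136% = 44.0083%.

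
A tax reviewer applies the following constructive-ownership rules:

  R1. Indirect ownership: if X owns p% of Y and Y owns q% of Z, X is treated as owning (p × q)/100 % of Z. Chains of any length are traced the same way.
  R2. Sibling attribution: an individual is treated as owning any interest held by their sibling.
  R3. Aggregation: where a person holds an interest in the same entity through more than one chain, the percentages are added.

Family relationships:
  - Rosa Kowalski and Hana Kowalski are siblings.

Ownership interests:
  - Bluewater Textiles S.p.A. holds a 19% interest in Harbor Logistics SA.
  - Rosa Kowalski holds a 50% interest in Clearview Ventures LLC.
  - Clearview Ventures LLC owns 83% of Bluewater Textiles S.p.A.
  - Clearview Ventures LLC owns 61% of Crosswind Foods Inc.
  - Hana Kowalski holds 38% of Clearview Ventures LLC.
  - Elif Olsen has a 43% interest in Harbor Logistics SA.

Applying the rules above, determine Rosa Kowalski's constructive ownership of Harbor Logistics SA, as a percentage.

By sibling attribution (R2), Rosa Kowalski is treated as also owning Hana Kowalski's interest in Clearview Ventures LLC, giving 50% + 38% = 88%.
Chain via Clearview Ventures LLC → Bluewater Textiles S.p.A. (R1): 88% × 83% × 19% = 13.8776% of Harbor Logistics SA.

13.8776%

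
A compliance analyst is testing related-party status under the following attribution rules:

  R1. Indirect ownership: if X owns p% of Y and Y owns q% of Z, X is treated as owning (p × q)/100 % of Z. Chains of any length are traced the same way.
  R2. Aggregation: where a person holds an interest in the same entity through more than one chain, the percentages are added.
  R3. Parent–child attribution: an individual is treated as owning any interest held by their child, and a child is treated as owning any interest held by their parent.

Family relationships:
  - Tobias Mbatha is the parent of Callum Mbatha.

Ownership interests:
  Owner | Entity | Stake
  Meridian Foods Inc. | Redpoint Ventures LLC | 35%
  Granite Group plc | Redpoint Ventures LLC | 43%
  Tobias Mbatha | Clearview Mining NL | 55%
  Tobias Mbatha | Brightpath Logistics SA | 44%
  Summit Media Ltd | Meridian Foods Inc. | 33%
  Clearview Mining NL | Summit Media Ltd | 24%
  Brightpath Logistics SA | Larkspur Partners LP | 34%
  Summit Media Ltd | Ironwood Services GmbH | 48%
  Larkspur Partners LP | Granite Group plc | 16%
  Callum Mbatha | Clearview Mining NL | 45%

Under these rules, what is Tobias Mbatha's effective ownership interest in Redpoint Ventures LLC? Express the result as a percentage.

By parent–child attribution (R3), Tobias Mbatha is treated as also owning Callum Mbatha's interest in Clearview Mining NL, giving 55% + 45% = 100%.
Chain via Clearview Mining NL → Summit Media Ltd → Meridian Foods Inc. (R1): 100% × 24% × 33% × 35% = 2.772% of Redpoint Ventures LLC.
Chain via Brightpath Logistics SA → Larkspur Partners LP → Granite Group plc (R1): 44% × 34% × 16% × 43% = 1.029248% of Redpoint Ventures LLC.
Aggregating (R2): 2.772% + 1.029248% = 3.801248%.

3.801248%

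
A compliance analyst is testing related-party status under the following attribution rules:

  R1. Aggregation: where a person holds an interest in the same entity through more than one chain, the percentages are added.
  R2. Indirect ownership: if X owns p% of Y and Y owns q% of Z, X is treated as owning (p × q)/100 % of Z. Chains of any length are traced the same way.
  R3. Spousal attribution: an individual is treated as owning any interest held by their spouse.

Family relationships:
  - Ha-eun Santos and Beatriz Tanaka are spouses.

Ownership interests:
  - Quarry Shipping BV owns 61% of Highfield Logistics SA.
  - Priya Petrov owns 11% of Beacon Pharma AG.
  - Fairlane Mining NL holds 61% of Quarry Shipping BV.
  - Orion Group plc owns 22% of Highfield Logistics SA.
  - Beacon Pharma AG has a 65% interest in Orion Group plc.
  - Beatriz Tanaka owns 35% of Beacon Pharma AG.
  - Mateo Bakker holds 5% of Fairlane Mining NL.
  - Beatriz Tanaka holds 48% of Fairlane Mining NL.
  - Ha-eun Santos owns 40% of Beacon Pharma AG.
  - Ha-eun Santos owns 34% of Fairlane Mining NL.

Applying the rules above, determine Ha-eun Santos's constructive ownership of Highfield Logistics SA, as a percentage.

41.2372%

By spousal attribution (R3), Ha-eun Santos is treated as also owning Beatriz Tanaka's interest in Beacon Pharma AG, giving 40% + 35% = 75%.
By spousal attribution (R3), Ha-eun Santos is treated as also owning Beatriz Tanaka's interest in Fairlane Mining NL, giving 34% + 48% = 82%.
Chain via Beacon Pharma AG → Orion Group plc (R2): 75% × 65% × 22% = 10.725% of Highfield Logistics SA.
Chain via Fairlane Mining NL → Quarry Shipping BV (R2): 82% × 61% × 61% = 30.5122% of Highfield Logistics SA.
Aggregating (R1): 10.725% + 30.5122% = 41.2372%.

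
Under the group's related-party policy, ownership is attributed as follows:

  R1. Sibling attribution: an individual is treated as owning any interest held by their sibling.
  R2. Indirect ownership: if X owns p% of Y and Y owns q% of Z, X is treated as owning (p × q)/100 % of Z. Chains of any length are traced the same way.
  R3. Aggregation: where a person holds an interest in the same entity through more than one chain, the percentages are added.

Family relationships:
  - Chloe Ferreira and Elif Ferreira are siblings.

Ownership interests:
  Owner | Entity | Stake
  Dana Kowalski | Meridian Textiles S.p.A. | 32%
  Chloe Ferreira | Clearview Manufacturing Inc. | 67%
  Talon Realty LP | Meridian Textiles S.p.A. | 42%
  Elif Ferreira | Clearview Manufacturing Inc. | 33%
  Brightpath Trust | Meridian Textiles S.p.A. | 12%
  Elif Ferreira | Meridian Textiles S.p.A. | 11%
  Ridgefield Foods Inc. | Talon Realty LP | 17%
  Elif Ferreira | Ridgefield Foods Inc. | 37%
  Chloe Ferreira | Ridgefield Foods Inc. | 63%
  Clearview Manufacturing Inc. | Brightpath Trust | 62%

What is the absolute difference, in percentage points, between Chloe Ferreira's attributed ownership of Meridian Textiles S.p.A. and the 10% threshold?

15.58

By sibling attribution (R1), Chloe Ferreira is treated as also owning Elif Ferreira's interest in Ridgefield Foods Inc, giving 63% + 37% = 100%.
By sibling attribution (R1), Chloe Ferreira is treated as also owning Elif Ferreira's interest in Clearview Manufacturing Inc, giving 67% + 33% = 100%.
By sibling attribution (R1), Chloe Ferreira is treated as owning Elif Ferreira's 11% interest in Meridian Textiles S.p.A.
Chain via Ridgefield Foods Inc. → Talon Realty LP (R2): 100% × 17% × 42% = 7.14% of Meridian Textiles S.p.A.
Chain via Clearview Manufacturing Inc. → Brightpath Trust (R2): 100% × 62% × 12% = 7.44% of Meridian Textiles S.p.A.
Direct interest in Meridian Textiles S.p.A: 11%.
Aggregating (R3): 7.14% + 7.44% + 11% = 25.58%.
25.58% exceeds the 10% threshold by 15.58 percentage points.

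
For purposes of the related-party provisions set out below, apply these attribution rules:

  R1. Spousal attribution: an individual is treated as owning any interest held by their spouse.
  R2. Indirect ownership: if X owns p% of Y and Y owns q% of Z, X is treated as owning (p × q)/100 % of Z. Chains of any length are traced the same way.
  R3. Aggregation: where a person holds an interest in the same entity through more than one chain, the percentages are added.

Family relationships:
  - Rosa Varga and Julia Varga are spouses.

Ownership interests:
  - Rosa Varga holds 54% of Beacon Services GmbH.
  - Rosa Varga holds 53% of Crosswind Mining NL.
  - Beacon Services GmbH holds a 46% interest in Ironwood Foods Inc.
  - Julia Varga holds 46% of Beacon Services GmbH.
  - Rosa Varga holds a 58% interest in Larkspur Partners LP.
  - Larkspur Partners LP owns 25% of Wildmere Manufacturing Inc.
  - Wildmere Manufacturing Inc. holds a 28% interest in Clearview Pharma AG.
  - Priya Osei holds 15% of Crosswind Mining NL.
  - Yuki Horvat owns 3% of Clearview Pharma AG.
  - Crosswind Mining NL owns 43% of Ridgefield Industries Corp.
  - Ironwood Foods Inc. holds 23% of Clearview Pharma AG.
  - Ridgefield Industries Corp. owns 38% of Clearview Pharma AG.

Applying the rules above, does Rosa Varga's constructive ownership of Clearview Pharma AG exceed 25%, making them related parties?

No

By spousal attribution (R1), Rosa Varga is treated as also owning Julia Varga's interest in Beacon Services GmbH, giving 54% + 46% = 100%.
Chain via Beacon Services GmbH → Ironwood Foods Inc. (R2): 100% × 46% × 23% = 10.58% of Clearview Pharma AG.
Chain via Crosswind Mining NL → Ridgefield Industries Corp. (R2): 53% × 43% × 38% = 8.6602% of Clearview Pharma AG.
Chain via Larkspur Partners LP → Wildmere Manufacturing Inc. (R2): 58% × 25% × 28% = 4.06% of Clearview Pharma AG.
Aggregating (R3): 10.58% + 8.6602% + 4.06% = 23.3002%.
23.3002% does not exceed the 25% threshold, so Rosa is not a related party to Clearview Pharma AG.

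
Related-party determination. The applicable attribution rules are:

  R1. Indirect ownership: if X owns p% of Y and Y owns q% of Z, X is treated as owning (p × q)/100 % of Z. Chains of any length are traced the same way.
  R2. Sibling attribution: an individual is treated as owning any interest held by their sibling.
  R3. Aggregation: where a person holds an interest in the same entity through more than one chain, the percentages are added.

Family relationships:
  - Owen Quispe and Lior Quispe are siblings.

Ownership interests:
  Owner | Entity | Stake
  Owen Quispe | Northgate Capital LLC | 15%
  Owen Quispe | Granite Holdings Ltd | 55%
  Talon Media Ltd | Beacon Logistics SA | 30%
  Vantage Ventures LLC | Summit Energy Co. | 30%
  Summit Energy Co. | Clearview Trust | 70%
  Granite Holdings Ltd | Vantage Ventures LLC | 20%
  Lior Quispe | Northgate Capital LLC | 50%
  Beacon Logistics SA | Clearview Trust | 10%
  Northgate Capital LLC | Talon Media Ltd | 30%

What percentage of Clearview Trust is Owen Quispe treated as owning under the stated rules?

By sibling attribution (R2), Owen Quispe is treated as also owning Lior Quispe's interest in Northgate Capital LLC, giving 15% + 50% = 65%.
Chain via Northgate Capital LLC → Talon Media Ltd → Beacon Logistics SA (R1): 65% × 30% × 30% × 10% = 0.585% of Clearview Trust.
Chain via Granite Holdings Ltd → Vantage Ventures LLC → Summit Energy Co. (R1): 55% × 20% × 30% × 70% = 2.31% of Clearview Trust.
Aggregating (R3): 0.585% + 2.31% = 2.895%.

2.895%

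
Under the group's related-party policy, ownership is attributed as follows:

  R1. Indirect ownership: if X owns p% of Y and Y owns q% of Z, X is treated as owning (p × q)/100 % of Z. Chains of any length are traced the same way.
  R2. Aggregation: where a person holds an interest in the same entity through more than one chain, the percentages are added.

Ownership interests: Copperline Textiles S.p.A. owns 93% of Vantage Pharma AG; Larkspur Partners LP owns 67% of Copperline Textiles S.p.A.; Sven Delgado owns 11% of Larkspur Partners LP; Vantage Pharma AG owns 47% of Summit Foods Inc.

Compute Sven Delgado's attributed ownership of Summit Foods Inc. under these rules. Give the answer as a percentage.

Chain via Larkspur Partners LP → Copperline Textiles S.p.A. → Vantage Pharma AG (R1): 11% × 67% × 93% × 47% = 3.221427% of Summit Foods Inc.

3.221427%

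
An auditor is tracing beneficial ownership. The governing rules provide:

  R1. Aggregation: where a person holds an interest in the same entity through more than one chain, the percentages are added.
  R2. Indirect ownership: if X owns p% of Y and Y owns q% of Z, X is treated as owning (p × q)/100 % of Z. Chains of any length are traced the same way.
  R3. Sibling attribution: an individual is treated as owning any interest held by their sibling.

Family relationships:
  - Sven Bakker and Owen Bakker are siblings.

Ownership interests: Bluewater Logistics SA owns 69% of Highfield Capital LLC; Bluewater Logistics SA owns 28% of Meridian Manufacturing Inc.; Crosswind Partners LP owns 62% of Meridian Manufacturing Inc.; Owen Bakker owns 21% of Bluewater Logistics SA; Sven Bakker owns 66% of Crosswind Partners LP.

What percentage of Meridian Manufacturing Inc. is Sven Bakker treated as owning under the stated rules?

By sibling attribution (R3), Sven Bakker is treated as owning Owen Bakker's 21% interest in Bluewater Logistics SA.
Chain via Crosswind Partners LP (R2): 66% × 62% = 40.92% of Meridian Manufacturing Inc.
Chain via Bluewater Logistics SA (R2): 21% × 28% = 5.88% of Meridian Manufacturing Inc.
Aggregating (R1): 40.92% + 5.88% = 46.8%.

46.8%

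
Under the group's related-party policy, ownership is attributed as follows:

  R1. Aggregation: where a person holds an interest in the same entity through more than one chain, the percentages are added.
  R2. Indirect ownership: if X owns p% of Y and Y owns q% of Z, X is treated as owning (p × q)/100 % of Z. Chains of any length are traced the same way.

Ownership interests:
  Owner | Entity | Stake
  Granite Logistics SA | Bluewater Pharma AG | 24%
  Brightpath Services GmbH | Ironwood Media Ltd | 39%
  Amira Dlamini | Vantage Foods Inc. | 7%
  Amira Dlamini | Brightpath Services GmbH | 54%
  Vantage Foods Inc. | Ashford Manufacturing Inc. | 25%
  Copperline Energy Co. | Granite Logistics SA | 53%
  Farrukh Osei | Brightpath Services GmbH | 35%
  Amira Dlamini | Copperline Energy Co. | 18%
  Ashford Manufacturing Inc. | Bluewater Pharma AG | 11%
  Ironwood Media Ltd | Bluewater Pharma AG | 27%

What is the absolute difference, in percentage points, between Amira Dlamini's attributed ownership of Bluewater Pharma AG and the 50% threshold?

41.8317

Chain via Copperline Energy Co. → Granite Logistics SA (R2): 18% × 53% × 24% = 2.2896% of Bluewater Pharma AG.
Chain via Vantage Foods Inc. → Ashford Manufacturing Inc. (R2): 7% × 25% × 11% = 0.1925% of Bluewater Pharma AG.
Chain via Brightpath Services GmbH → Ironwood Media Ltd (R2): 54% × 39% × 27% = 5.6862% of Bluewater Pharma AG.
Aggregating (R1): 2.2896% + 0.1925% + 5.6862% = 8.1683%.
8.1683% falls short of the 50% threshold by 41.8317 percentage points.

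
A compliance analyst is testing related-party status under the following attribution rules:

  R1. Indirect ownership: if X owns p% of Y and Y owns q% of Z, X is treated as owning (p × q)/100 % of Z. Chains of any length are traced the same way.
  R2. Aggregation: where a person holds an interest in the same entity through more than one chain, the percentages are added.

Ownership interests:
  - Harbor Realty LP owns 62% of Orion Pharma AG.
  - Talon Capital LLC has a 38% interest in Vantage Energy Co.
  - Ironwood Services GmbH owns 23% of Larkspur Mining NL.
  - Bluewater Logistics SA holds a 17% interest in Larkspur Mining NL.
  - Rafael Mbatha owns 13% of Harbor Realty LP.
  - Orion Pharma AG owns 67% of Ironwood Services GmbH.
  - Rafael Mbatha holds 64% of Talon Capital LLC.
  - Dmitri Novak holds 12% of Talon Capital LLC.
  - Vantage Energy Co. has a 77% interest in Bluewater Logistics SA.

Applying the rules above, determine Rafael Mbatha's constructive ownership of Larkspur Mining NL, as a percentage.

4.425534%

Chain via Talon Capital LLC → Vantage Energy Co. → Bluewater Logistics SA (R1): 64% × 38% × 77% × 17% = 3.183488% of Larkspur Mining NL.
Chain via Harbor Realty LP → Orion Pharma AG → Ironwood Services GmbH (R1): 13% × 62% × 67% × 23% = 1.242046% of Larkspur Mining NL.
Aggregating (R2): 3.183488% + 1.242046% = 4.425534%.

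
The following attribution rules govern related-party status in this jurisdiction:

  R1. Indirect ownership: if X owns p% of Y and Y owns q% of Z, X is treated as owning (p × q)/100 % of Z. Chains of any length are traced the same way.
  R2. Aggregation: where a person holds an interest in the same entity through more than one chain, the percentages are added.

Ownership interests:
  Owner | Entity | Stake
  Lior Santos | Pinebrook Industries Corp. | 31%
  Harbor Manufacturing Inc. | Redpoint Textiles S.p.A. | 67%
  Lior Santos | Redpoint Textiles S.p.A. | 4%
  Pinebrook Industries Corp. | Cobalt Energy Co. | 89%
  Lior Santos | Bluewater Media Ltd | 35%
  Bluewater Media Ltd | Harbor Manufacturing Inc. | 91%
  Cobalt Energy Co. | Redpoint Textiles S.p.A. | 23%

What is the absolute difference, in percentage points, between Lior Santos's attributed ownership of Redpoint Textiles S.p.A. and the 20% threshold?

11.6852

Chain via Pinebrook Industries Corp. → Cobalt Energy Co. (R1): 31% × 89% × 23% = 6.3457% of Redpoint Textiles S.p.A.
Chain via Bluewater Media Ltd → Harbor Manufacturing Inc. (R1): 35% × 91% × 67% = 21.3395% of Redpoint Textiles S.p.A.
Direct interest in Redpoint Textiles S.p.A: 4%.
Aggregating (R2): 6.3457% + 21.3395% + 4% = 31.6852%.
31.6852% exceeds the 20% threshold by 11.6852 percentage points.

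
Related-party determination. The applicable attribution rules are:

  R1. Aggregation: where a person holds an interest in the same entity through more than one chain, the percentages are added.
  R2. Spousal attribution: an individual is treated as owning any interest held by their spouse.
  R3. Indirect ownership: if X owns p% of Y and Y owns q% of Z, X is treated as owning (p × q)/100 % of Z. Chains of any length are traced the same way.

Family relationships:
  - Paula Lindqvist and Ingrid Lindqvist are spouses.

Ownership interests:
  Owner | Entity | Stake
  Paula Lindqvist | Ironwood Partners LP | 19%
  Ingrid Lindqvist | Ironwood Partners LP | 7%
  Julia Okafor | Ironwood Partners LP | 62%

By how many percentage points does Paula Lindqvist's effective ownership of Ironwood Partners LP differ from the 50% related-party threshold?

24

By spousal attribution (R2), Paula Lindqvist is treated as also owning Ingrid Lindqvist's interest in Ironwood Partners LP, giving 19% + 7% = 26%.
Direct interest in Ironwood Partners LP: 26%.
26% falls short of the 50% threshold by 24 percentage points.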